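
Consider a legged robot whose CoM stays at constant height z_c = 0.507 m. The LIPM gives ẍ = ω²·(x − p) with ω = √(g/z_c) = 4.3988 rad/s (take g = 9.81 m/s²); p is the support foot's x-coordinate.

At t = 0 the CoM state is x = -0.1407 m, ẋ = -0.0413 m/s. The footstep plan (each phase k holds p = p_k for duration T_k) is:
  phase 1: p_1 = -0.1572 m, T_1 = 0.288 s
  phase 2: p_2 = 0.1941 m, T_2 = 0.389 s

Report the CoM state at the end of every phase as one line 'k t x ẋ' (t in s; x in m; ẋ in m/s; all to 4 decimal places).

1 0.2880 -0.1409 0.0395
2 0.6770 -0.7394 -3.8328

phase 1: p=-0.1572, T=0.288, ωT=1.266854, cosh=1.915693, sinh=1.633976; start (x,ẋ)=(-0.140700, -0.041300) → end (x,ẋ)=(-0.140932, 0.039476)
phase 2: p=0.1941, T=0.389, ωT=1.711133, cosh=2.857946, sinh=2.677285; start (x,ẋ)=(-0.140932, 0.039476) → end (x,ẋ)=(-0.739377, -3.832802)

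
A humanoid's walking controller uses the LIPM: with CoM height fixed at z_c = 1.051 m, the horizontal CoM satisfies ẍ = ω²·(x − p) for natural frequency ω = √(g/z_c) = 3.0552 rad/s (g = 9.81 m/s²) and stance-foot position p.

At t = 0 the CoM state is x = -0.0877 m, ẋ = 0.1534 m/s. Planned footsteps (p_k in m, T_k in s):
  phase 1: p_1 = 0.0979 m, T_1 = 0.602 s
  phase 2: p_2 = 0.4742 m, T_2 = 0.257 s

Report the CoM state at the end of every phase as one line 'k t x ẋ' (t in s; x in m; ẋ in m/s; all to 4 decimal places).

phase 1: p=0.0979, T=0.602, ωT=1.839230, cosh=3.225317, sinh=3.066377; start (x,ẋ)=(-0.087700, 0.153400) → end (x,ẋ)=(-0.346758, -1.244011)
phase 2: p=0.4742, T=0.257, ωT=0.785186, cosh=1.324425, sinh=0.868390; start (x,ẋ)=(-0.346758, -1.244011) → end (x,ẋ)=(-0.966687, -3.825687)

1 0.6020 -0.3468 -1.2440
2 0.8590 -0.9667 -3.8257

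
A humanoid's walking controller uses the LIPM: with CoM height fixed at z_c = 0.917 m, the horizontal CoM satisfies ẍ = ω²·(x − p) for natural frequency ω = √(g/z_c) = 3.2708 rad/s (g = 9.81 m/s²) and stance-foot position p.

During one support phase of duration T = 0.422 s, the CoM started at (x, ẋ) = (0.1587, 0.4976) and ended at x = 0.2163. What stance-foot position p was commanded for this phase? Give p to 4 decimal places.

p = 0.3614

ωT = 3.2708·0.422 = 1.380278; cosh(ωT) = 2.113757, sinh(ωT) = 1.862248
x(T) = p + (x₀−p)·cosh(ωT) + (ẋ₀/ω)·sinh(ωT) ⇒ p·(1 − cosh) = x(T) − x₀·cosh − (ẋ₀/ω)·sinh
numerator   = 0.2163 − (0.1587)·2.113757 − (0.4976/3.2708)·1.862248 = -0.402465
denominator = 1 − 2.113757 = -1.113757
p = -0.402465 / -1.113757 = 0.3614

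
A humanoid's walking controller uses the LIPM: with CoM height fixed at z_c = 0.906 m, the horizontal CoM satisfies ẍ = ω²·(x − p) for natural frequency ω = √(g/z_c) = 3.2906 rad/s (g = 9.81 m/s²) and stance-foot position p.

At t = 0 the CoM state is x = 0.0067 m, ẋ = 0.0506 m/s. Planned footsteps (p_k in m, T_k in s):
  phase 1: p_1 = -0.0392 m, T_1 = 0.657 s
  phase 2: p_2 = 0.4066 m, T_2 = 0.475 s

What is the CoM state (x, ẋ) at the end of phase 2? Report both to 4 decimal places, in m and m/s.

x = 0.5669, ẋ = 0.8323

phase 1: p=-0.0392, T=0.657, ωT=2.161924, cosh=4.401471, sinh=4.286368; start (x,ẋ)=(0.006700, 0.050600) → end (x,ẋ)=(0.228740, 0.870121)
phase 2: p=0.4066, T=0.475, ωT=1.563035, cosh=2.491393, sinh=2.281893; start (x,ẋ)=(0.228740, 0.870121) → end (x,ẋ)=(0.566872, 0.832295)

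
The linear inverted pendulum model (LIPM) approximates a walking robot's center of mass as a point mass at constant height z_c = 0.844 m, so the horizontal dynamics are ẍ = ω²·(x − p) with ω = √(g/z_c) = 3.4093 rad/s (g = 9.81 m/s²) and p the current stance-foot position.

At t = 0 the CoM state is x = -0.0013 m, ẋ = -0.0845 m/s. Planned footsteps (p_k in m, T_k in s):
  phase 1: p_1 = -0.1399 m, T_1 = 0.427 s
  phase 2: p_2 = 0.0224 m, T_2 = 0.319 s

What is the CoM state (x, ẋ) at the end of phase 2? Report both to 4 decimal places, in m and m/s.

phase 1: p=-0.1399, T=0.427, ωT=1.455771, cosh=2.260504, sinh=2.027284; start (x,ẋ)=(-0.001300, -0.084500) → end (x,ẋ)=(0.123159, 0.766938)
phase 2: p=0.0224, T=0.319, ωT=1.087567, cosh=1.652041, sinh=1.315005; start (x,ẋ)=(0.123159, 0.766938) → end (x,ẋ)=(0.484675, 1.718742)

x = 0.4847, ẋ = 1.7187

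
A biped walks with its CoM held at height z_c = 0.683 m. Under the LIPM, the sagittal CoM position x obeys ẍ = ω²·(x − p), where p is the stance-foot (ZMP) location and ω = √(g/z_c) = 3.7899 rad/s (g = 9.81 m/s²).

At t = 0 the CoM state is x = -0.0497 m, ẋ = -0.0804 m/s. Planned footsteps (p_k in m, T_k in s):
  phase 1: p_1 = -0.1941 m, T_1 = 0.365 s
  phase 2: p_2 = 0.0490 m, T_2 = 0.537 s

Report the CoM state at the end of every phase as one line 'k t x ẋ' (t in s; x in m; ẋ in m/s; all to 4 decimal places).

1 0.3650 0.0723 0.8523
2 0.9020 0.9856 3.6493

phase 1: p=-0.1941, T=0.365, ωT=1.383313, cosh=2.119420, sinh=1.868674; start (x,ẋ)=(-0.049700, -0.080400) → end (x,ẋ)=(0.072302, 0.852252)
phase 2: p=0.0490, T=0.537, ωT=2.035176, cosh=3.892129, sinh=3.761472; start (x,ẋ)=(0.072302, 0.852252) → end (x,ẋ)=(0.985553, 3.649255)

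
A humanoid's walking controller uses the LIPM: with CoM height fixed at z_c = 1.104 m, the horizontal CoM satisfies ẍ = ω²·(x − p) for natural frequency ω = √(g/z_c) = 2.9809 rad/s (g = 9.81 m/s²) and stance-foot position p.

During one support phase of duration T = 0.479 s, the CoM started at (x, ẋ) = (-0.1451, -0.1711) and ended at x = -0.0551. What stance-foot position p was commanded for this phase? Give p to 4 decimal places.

p = -0.3134

ωT = 2.9809·0.479 = 1.427851; cosh(ωT) = 2.204776, sinh(ωT) = 1.964953
x(T) = p + (x₀−p)·cosh(ωT) + (ẋ₀/ω)·sinh(ωT) ⇒ p·(1 − cosh) = x(T) − x₀·cosh − (ẋ₀/ω)·sinh
numerator   = -0.0551 − (-0.1451)·2.204776 − (-0.1711/2.9809)·1.964953 = 0.377599
denominator = 1 − 2.204776 = -1.204776
p = 0.377599 / -1.204776 = -0.3134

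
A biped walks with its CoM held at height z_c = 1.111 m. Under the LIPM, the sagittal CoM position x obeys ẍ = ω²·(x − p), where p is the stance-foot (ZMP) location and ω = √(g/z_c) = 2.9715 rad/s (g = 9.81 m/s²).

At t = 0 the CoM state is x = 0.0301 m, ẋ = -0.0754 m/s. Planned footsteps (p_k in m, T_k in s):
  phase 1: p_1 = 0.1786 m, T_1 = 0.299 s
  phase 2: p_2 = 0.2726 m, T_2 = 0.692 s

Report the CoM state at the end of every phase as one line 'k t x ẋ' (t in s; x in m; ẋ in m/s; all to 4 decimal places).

phase 1: p=0.1786, T=0.299, ωT=0.888478, cosh=1.421354, sinh=1.010073; start (x,ẋ)=(0.030100, -0.075400) → end (x,ẋ)=(-0.058101, -0.552883)
phase 2: p=0.2726, T=0.692, ωT=2.056278, cosh=3.972375, sinh=3.844446; start (x,ẋ)=(-0.058101, -0.552883) → end (x,ẋ)=(-1.756374, -5.974112)

1 0.2990 -0.0581 -0.5529
2 0.9910 -1.7564 -5.9741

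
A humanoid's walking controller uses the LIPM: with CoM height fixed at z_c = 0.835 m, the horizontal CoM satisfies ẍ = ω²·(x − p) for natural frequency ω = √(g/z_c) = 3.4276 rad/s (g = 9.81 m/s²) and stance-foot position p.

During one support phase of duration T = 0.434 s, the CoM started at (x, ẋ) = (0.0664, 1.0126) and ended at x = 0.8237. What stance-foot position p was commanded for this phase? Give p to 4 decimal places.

p = -0.0368

ωT = 3.4276·0.434 = 1.487578; cosh(ωT) = 2.326141, sinh(ωT) = 2.100222
x(T) = p + (x₀−p)·cosh(ωT) + (ẋ₀/ω)·sinh(ωT) ⇒ p·(1 − cosh) = x(T) − x₀·cosh − (ẋ₀/ω)·sinh
numerator   = 0.8237 − (0.0664)·2.326141 − (1.0126/3.4276)·2.100222 = 0.048785
denominator = 1 − 2.326141 = -1.326141
p = 0.048785 / -1.326141 = -0.0368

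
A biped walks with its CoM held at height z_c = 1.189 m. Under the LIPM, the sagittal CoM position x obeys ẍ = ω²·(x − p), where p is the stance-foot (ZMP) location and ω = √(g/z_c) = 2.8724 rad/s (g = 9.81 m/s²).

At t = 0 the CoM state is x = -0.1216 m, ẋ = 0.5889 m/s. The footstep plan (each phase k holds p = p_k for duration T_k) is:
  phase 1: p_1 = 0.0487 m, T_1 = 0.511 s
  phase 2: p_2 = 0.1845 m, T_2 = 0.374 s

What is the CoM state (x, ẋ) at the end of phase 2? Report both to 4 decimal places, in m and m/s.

x = 0.1683, ẋ = 0.1716

phase 1: p=0.0487, T=0.511, ωT=1.467796, cosh=2.285047, sinh=2.054615; start (x,ẋ)=(-0.121600, 0.588900) → end (x,ẋ)=(0.080794, 0.340609)
phase 2: p=0.1845, T=0.374, ωT=1.074278, cosh=1.634711, sinh=1.293166; start (x,ẋ)=(0.080794, 0.340609) → end (x,ẋ)=(0.168314, 0.171582)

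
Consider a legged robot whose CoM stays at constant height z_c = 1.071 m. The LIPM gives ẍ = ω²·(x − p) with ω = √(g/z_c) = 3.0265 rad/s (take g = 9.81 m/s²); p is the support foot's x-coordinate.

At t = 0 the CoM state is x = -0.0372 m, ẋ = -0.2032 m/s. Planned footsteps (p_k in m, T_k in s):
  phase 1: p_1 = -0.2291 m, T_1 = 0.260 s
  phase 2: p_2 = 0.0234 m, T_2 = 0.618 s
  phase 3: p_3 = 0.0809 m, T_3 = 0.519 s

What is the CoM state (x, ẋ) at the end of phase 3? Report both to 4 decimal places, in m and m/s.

x = 0.2708, ẋ = 0.6238

phase 1: p=-0.2291, T=0.260, ωT=0.786890, cosh=1.325906, sinh=0.870648; start (x,ẋ)=(-0.037200, -0.203200) → end (x,ẋ)=(-0.033114, 0.236235)
phase 2: p=0.0234, T=0.618, ωT=1.870377, cosh=3.322404, sinh=3.168339; start (x,ẋ)=(-0.033114, 0.236235) → end (x,ẋ)=(0.082944, 0.242957)
phase 3: p=0.0809, T=0.519, ωT=1.570754, cosh=2.509080, sinh=2.301191; start (x,ẋ)=(0.082944, 0.242957) → end (x,ẋ)=(0.270761, 0.623836)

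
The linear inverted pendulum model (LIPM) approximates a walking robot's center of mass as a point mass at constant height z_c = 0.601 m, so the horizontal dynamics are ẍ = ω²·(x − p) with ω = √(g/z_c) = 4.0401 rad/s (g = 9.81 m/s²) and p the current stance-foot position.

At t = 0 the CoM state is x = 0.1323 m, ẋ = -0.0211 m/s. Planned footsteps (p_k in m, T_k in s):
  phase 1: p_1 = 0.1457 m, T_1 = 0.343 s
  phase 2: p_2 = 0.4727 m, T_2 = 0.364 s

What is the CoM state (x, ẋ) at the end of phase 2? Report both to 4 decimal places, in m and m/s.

x = -0.4386, ẋ = -3.3764

phase 1: p=0.1457, T=0.343, ωT=1.385754, cosh=2.123988, sinh=1.873853; start (x,ẋ)=(0.132300, -0.021100) → end (x,ẋ)=(0.107452, -0.146262)
phase 2: p=0.4727, T=0.364, ωT=1.470596, cosh=2.290809, sinh=2.061021; start (x,ẋ)=(0.107452, -0.146262) → end (x,ẋ)=(-0.438627, -3.376378)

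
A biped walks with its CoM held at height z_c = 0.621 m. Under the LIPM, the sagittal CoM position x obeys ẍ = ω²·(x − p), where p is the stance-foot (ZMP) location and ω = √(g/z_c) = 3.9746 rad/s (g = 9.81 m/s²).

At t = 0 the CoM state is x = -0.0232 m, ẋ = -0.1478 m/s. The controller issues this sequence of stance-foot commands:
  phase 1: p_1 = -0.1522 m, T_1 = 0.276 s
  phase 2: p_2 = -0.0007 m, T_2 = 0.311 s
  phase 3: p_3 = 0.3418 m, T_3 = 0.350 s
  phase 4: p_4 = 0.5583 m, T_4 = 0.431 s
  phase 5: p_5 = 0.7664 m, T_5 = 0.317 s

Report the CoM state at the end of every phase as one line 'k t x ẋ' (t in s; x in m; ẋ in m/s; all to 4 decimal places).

1 0.2760 0.0130 0.4362
2 0.5870 0.1979 0.9002
3 0.9370 0.4617 0.8428
4 1.3680 0.8506 1.3831
5 1.6850 1.4908 3.1766

phase 1: p=-0.1522, T=0.276, ωT=1.096990, cosh=1.664505, sinh=1.330631; start (x,ẋ)=(-0.023200, -0.147800) → end (x,ẋ)=(0.013040, 0.436232)
phase 2: p=-0.0007, T=0.311, ωT=1.236101, cosh=1.866340, sinh=1.575825; start (x,ẋ)=(0.013040, 0.436232) → end (x,ẋ)=(0.197898, 0.900215)
phase 3: p=0.3418, T=0.350, ωT=1.391110, cosh=2.134054, sinh=1.885255; start (x,ẋ)=(0.197898, 0.900215) → end (x,ẋ)=(0.461701, 0.842832)
phase 4: p=0.5583, T=0.431, ωT=1.713053, cosh=2.863090, sinh=2.682775; start (x,ẋ)=(0.461701, 0.842832) → end (x,ẋ)=(0.850623, 1.383072)
phase 5: p=0.7664, T=0.317, ωT=1.259948, cosh=1.904454, sinh=1.620785; start (x,ẋ)=(0.850623, 1.383072) → end (x,ẋ)=(1.490796, 3.176558)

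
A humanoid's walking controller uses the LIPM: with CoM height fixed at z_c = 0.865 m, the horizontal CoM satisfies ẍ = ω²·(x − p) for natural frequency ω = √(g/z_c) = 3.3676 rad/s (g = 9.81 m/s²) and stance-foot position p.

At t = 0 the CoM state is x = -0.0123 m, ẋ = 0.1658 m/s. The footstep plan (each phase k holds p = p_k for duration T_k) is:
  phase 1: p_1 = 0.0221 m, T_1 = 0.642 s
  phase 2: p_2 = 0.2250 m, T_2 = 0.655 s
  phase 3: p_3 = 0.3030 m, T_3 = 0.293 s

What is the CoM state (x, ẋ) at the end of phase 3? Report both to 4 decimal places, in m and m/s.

phase 1: p=0.0221, T=0.642, ωT=2.161999, cosh=4.401793, sinh=4.286698; start (x,ẋ)=(-0.012300, 0.165800) → end (x,ẋ)=(0.081729, 0.233223)
phase 2: p=0.2250, T=0.655, ωT=2.205778, cosh=4.593738, sinh=4.483573; start (x,ẋ)=(0.081729, 0.233223) → end (x,ẋ)=(-0.122640, -1.091866)
phase 3: p=0.3030, T=0.293, ωT=0.986707, cosh=1.527594, sinh=1.154792; start (x,ẋ)=(-0.122640, -1.091866) → end (x,ẋ)=(-0.721619, -3.323189)

x = -0.7216, ẋ = -3.3232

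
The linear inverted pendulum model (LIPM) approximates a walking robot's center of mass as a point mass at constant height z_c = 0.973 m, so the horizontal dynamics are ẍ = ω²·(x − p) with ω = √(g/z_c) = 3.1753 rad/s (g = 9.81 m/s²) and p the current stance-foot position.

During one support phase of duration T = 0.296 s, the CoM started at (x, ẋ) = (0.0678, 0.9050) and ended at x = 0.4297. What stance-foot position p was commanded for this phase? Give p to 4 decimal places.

p = -0.0433

ωT = 3.1753·0.296 = 0.939889; cosh(ωT) = 1.475184, sinh(ωT) = 1.084513
x(T) = p + (x₀−p)·cosh(ωT) + (ẋ₀/ω)·sinh(ωT) ⇒ p·(1 − cosh) = x(T) − x₀·cosh − (ẋ₀/ω)·sinh
numerator   = 0.4297 − (0.0678)·1.475184 − (0.9050/3.1753)·1.084513 = 0.020583
denominator = 1 − 1.475184 = -0.475184
p = 0.020583 / -0.475184 = -0.0433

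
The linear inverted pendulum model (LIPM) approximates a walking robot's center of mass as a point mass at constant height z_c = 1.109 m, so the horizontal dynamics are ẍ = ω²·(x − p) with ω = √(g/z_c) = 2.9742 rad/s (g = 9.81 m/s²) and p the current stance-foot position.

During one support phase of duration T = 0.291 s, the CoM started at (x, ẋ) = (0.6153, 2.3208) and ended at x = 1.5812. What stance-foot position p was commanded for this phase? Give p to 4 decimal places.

p = 0.1059

ωT = 2.9742·0.291 = 0.865492; cosh(ωT) = 1.398510, sinh(ωT) = 0.977665
x(T) = p + (x₀−p)·cosh(ωT) + (ẋ₀/ω)·sinh(ωT) ⇒ p·(1 − cosh) = x(T) − x₀·cosh − (ẋ₀/ω)·sinh
numerator   = 1.5812 − (0.6153)·1.398510 − (2.3208/2.9742)·0.977665 = -0.042186
denominator = 1 − 1.398510 = -0.398510
p = -0.042186 / -0.398510 = 0.1059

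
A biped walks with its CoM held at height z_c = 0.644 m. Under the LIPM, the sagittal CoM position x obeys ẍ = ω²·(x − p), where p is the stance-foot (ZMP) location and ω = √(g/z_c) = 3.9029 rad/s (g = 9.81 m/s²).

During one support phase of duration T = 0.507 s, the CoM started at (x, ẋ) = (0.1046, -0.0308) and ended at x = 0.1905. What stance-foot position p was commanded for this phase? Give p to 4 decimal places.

p = 0.0622

ωT = 3.9029·0.507 = 1.978770; cosh(ωT) = 3.686041, sinh(ωT) = 3.547801
x(T) = p + (x₀−p)·cosh(ωT) + (ẋ₀/ω)·sinh(ωT) ⇒ p·(1 − cosh) = x(T) − x₀·cosh − (ẋ₀/ω)·sinh
numerator   = 0.1905 − (0.1046)·3.686041 − (-0.0308/3.9029)·3.547801 = -0.167062
denominator = 1 − 3.686041 = -2.686041
p = -0.167062 / -2.686041 = 0.0622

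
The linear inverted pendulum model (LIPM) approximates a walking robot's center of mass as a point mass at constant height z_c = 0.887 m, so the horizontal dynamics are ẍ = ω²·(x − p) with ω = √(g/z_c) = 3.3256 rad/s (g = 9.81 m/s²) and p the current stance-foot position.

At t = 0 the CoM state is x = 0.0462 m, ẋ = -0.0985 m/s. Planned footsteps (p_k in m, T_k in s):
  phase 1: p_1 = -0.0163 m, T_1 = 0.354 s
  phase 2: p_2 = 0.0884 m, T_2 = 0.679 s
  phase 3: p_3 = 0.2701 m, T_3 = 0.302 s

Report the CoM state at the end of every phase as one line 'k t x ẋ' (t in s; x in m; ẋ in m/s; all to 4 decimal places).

1 0.3540 0.0512 0.1303
2 1.0330 0.0940 0.0453
3 1.3350 0.0136 -0.6218

phase 1: p=-0.0163, T=0.354, ωT=1.177262, cosh=1.776799, sinh=1.468678; start (x,ẋ)=(0.046200, -0.098500) → end (x,ẋ)=(0.051250, 0.130250)
phase 2: p=0.0884, T=0.679, ωT=2.258082, cosh=4.834641, sinh=4.730090; start (x,ẋ)=(0.051250, 0.130250) → end (x,ẋ)=(0.094049, 0.045322)
phase 3: p=0.2701, T=0.302, ωT=1.004331, cosh=1.548185, sinh=1.181896; start (x,ẋ)=(0.094049, 0.045322) → end (x,ẋ)=(0.013648, -0.621803)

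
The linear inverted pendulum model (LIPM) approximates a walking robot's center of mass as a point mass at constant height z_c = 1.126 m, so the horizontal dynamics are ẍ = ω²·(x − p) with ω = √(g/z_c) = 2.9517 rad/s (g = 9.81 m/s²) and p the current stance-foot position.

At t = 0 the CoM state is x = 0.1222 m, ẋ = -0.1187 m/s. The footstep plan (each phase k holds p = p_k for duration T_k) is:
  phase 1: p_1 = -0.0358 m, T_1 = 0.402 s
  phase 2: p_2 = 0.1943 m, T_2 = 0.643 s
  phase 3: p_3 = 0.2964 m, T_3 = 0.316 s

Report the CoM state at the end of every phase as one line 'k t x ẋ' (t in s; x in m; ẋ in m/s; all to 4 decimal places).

phase 1: p=-0.0358, T=0.402, ωT=1.186583, cosh=1.790566, sinh=1.485304; start (x,ẋ)=(0.122200, -0.118700) → end (x,ẋ)=(0.187379, 0.480159)
phase 2: p=0.1943, T=0.643, ωT=1.897943, cosh=3.411016, sinh=3.261140; start (x,ẋ)=(0.187379, 0.480159) → end (x,ẋ)=(0.701189, 1.571211)
phase 3: p=0.2964, T=0.316, ωT=0.932737, cosh=1.467466, sinh=1.073990; start (x,ẋ)=(0.701189, 1.571211) → end (x,ẋ)=(1.462107, 3.588920)

1 0.4020 0.1874 0.4802
2 1.0450 0.7012 1.5712
3 1.3610 1.4621 3.5889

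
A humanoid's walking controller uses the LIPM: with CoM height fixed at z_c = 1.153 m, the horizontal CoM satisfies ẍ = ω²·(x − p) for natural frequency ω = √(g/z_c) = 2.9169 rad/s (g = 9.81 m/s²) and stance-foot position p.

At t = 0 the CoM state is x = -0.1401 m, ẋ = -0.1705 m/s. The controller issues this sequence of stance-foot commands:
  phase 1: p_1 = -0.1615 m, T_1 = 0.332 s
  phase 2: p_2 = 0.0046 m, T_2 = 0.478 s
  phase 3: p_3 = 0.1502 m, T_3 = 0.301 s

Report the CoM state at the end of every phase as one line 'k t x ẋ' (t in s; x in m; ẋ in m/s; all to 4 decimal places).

phase 1: p=-0.1615, T=0.332, ωT=0.968411, cosh=1.506721, sinh=1.127035; start (x,ẋ)=(-0.140100, -0.170500) → end (x,ẋ)=(-0.195134, -0.186545)
phase 2: p=0.0046, T=0.478, ωT=1.394278, cosh=2.140038, sinh=1.892026; start (x,ẋ)=(-0.195134, -0.186545) → end (x,ẋ)=(-0.543839, -1.501515)
phase 3: p=0.1502, T=0.301, ωT=0.877987, cosh=1.410835, sinh=0.995216; start (x,ẋ)=(-0.543839, -1.501515) → end (x,ẋ)=(-1.341276, -4.133148)

1 0.3320 -0.1951 -0.1865
2 0.8100 -0.5438 -1.5015
3 1.1110 -1.3413 -4.1331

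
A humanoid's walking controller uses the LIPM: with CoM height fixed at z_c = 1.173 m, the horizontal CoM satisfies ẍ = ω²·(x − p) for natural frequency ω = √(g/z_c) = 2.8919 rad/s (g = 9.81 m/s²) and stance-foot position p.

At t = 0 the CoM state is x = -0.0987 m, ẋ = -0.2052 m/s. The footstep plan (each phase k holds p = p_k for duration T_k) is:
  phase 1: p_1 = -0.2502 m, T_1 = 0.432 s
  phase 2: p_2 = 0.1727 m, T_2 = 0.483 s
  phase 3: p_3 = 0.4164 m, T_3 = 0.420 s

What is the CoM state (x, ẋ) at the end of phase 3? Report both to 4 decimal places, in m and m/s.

x = -1.0101, ẋ = -3.8400

phase 1: p=-0.2502, T=0.432, ωT=1.249301, cosh=1.887304, sinh=1.600599; start (x,ẋ)=(-0.098700, -0.205200) → end (x,ẋ)=(-0.077847, 0.313984)
phase 2: p=0.1727, T=0.483, ωT=1.396788, cosh=2.144792, sinh=1.897402; start (x,ẋ)=(-0.077847, 0.313984) → end (x,ẋ)=(-0.158663, -0.701344)
phase 3: p=0.4164, T=0.420, ωT=1.214598, cosh=1.832884, sinh=1.536055; start (x,ẋ)=(-0.158663, -0.701344) → end (x,ẋ)=(-1.010148, -3.839979)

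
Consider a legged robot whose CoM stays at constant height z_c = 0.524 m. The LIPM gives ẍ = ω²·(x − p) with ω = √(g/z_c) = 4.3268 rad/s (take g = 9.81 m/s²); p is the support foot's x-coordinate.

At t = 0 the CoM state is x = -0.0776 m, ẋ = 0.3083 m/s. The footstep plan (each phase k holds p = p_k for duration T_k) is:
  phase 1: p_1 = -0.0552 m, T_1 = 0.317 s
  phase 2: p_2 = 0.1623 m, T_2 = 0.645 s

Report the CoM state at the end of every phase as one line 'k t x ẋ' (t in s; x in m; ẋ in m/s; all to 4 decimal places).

1 0.3170 0.0292 0.4680
2 0.9620 -0.0483 -0.8470

phase 1: p=-0.0552, T=0.317, ωT=1.371596, cosh=2.097668, sinh=1.843967; start (x,ẋ)=(-0.077600, 0.308300) → end (x,ẋ)=(0.029201, 0.467993)
phase 2: p=0.1623, T=0.645, ωT=2.790786, cosh=8.177597, sinh=8.116224; start (x,ẋ)=(0.029201, 0.467993) → end (x,ẋ)=(-0.048263, -0.846998)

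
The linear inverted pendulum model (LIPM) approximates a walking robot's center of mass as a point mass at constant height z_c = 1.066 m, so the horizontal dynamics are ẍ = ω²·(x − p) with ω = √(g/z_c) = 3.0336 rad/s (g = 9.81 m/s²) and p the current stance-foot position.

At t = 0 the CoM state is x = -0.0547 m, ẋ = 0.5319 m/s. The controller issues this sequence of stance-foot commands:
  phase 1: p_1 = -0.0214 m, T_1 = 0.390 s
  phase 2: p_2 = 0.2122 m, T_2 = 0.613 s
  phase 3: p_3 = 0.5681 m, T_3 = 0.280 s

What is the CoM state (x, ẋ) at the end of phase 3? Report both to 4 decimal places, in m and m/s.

x = 1.7932, ẋ = 4.2384

phase 1: p=-0.0214, T=0.390, ωT=1.183104, cosh=1.785409, sinh=1.479083; start (x,ẋ)=(-0.054700, 0.531900) → end (x,ẋ)=(0.178483, 0.800244)
phase 2: p=0.2122, T=0.613, ωT=1.859597, cosh=3.288441, sinh=3.132706; start (x,ẋ)=(0.178483, 0.800244) → end (x,ẋ)=(0.927710, 2.311126)
phase 3: p=0.5681, T=0.280, ωT=0.849408, cosh=1.382965, sinh=0.955297; start (x,ẋ)=(0.927710, 2.311126) → end (x,ẋ)=(1.793214, 4.238352)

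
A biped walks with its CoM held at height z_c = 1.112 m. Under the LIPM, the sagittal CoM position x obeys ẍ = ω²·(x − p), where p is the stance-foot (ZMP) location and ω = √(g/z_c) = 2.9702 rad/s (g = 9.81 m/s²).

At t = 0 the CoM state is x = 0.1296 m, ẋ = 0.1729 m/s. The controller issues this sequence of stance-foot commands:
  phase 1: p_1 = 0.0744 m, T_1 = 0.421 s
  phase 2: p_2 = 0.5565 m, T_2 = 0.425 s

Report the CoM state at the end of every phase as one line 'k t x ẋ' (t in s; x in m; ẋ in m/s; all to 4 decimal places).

1 0.4210 0.2720 0.5894
2 0.8460 0.3361 -0.2487

phase 1: p=0.0744, T=0.421, ωT=1.250454, cosh=1.889152, sinh=1.602777; start (x,ẋ)=(0.129600, 0.172900) → end (x,ẋ)=(0.271981, 0.589418)
phase 2: p=0.5565, T=0.425, ωT=1.262335, cosh=1.908328, sinh=1.625335; start (x,ẋ)=(0.271981, 0.589418) → end (x,ẋ)=(0.336083, -0.248732)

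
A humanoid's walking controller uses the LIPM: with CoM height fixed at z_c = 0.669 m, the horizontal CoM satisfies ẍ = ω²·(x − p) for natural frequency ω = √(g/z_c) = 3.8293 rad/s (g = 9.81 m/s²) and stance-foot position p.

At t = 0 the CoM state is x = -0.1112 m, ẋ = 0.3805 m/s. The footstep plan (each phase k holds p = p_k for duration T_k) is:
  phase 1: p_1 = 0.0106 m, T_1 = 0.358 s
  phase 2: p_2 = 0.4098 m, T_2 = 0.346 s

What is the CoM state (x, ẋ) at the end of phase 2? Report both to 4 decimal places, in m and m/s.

phase 1: p=0.0106, T=0.358, ωT=1.370889, cosh=2.096367, sinh=1.842486; start (x,ẋ)=(-0.111200, 0.380500) → end (x,ẋ)=(-0.061658, -0.061684)
phase 2: p=0.4098, T=0.346, ωT=1.324938, cosh=2.013885, sinh=1.748066; start (x,ẋ)=(-0.061658, -0.061684) → end (x,ẋ)=(-0.567821, -3.280103)

x = -0.5678, ẋ = -3.2801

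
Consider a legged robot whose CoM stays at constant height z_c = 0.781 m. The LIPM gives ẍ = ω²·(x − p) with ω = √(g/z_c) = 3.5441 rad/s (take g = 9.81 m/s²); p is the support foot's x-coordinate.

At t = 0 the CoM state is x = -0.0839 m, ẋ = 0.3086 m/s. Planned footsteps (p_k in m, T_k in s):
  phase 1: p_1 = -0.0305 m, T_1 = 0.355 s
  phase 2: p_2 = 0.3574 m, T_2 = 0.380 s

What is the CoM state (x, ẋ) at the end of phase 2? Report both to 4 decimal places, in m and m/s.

phase 1: p=-0.0305, T=0.355, ωT=1.258155, cosh=1.901551, sinh=1.617374; start (x,ẋ)=(-0.083900, 0.308600) → end (x,ẋ)=(0.008789, 0.280723)
phase 2: p=0.3574, T=0.380, ωT=1.346758, cosh=2.052511, sinh=1.792429; start (x,ẋ)=(0.008789, 0.280723) → end (x,ẋ)=(-0.216153, -1.638382)

x = -0.2162, ẋ = -1.6384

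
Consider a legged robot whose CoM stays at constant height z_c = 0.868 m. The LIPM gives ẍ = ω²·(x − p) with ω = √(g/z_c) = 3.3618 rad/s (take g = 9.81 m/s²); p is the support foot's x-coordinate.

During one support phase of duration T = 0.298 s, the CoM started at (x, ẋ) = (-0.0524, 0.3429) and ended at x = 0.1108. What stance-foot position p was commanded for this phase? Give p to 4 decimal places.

p = -0.1313

ωT = 3.3618·0.298 = 1.001816; cosh(ωT) = 1.545218, sinh(ωT) = 1.178006
x(T) = p + (x₀−p)·cosh(ωT) + (ẋ₀/ω)·sinh(ωT) ⇒ p·(1 − cosh) = x(T) − x₀·cosh − (ẋ₀/ω)·sinh
numerator   = 0.1108 − (-0.0524)·1.545218 − (0.3429/3.3618)·1.178006 = 0.071614
denominator = 1 − 1.545218 = -0.545218
p = 0.071614 / -0.545218 = -0.1313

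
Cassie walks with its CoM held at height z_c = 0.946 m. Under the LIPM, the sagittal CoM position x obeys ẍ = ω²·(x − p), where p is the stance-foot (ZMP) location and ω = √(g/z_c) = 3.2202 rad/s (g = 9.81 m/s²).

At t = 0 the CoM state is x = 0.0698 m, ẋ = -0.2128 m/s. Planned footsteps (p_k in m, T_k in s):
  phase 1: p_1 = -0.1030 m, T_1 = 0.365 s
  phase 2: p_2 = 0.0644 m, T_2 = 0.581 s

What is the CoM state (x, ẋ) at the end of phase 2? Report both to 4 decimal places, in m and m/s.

x = 0.6361, ẋ = 1.8876

phase 1: p=-0.1030, T=0.365, ωT=1.175373, cosh=1.774027, sinh=1.465324; start (x,ẋ)=(0.069800, -0.212800) → end (x,ẋ)=(0.106719, 0.437867)
phase 2: p=0.0644, T=0.581, ωT=1.870936, cosh=3.324177, sinh=3.170197; start (x,ẋ)=(0.106719, 0.437867) → end (x,ẋ)=(0.636144, 1.887570)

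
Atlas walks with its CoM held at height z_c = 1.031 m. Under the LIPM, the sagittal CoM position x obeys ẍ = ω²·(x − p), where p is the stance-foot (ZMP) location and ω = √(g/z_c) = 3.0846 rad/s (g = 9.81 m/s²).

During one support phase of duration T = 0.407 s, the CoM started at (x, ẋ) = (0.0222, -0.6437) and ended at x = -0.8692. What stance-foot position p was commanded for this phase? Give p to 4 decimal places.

ωT = 3.0846·0.407 = 1.255432; cosh(ωT) = 1.897154, sinh(ωT) = 1.612201
x(T) = p + (x₀−p)·cosh(ωT) + (ẋ₀/ω)·sinh(ωT) ⇒ p·(1 − cosh) = x(T) − x₀·cosh − (ẋ₀/ω)·sinh
numerator   = -0.8692 − (0.0222)·1.897154 − (-0.6437/3.0846)·1.612201 = -0.574880
denominator = 1 − 1.897154 = -0.897154
p = -0.574880 / -0.897154 = 0.6408

p = 0.6408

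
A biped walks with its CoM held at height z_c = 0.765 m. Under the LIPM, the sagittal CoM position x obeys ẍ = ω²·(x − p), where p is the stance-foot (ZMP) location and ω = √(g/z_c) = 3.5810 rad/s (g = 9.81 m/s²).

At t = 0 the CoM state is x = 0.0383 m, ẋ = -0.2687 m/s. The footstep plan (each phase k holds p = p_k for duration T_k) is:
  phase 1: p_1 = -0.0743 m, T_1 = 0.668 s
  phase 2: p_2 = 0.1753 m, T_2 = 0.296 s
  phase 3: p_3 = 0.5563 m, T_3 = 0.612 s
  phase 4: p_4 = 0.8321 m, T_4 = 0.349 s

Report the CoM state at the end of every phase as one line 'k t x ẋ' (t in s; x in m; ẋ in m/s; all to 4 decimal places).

phase 1: p=-0.0743, T=0.668, ωT=2.392108, cosh=5.513980, sinh=5.422544; start (x,ẋ)=(0.038300, -0.268700) → end (x,ẋ)=(0.139694, 0.704875)
phase 2: p=0.1753, T=0.296, ωT=1.059976, cosh=1.616383, sinh=1.269919; start (x,ẋ)=(0.139694, 0.704875) → end (x,ẋ)=(0.367715, 0.977427)
phase 3: p=0.5563, T=0.612, ωT=2.191572, cosh=4.530506, sinh=4.418765; start (x,ẋ)=(0.367715, 0.977427) → end (x,ẋ)=(0.908007, 1.444143)
phase 4: p=0.8321, T=0.349, ωT=1.249769, cosh=1.888054, sinh=1.601483; start (x,ẋ)=(0.908007, 1.444143) → end (x,ẋ)=(1.621261, 3.161939)

1 0.6680 0.1397 0.7049
2 0.9640 0.3677 0.9774
3 1.5760 0.9080 1.4441
4 1.9250 1.6213 3.1619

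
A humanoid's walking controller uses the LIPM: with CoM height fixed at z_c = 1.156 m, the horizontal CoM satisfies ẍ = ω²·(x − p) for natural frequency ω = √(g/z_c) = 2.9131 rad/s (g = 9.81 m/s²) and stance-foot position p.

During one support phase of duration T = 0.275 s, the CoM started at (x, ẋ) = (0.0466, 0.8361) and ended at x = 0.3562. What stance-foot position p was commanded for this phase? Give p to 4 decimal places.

p = -0.1138

ωT = 2.9131·0.275 = 0.801103; cosh(ωT) = 1.338415, sinh(ωT) = 0.889581
x(T) = p + (x₀−p)·cosh(ωT) + (ẋ₀/ω)·sinh(ωT) ⇒ p·(1 − cosh) = x(T) − x₀·cosh − (ẋ₀/ω)·sinh
numerator   = 0.3562 − (0.0466)·1.338415 − (0.8361/2.9131)·0.889581 = 0.038508
denominator = 1 − 1.338415 = -0.338415
p = 0.038508 / -0.338415 = -0.1138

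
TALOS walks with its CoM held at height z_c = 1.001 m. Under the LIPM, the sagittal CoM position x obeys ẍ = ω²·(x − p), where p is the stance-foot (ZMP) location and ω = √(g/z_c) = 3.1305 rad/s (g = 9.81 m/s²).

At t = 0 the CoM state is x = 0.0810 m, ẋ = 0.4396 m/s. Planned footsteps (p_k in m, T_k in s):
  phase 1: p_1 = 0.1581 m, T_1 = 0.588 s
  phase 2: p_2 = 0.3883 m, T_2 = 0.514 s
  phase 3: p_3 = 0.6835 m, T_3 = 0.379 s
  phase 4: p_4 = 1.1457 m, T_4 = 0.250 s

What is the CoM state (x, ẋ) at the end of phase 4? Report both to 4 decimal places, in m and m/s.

x = 2.4754, ẋ = 4.9762

phase 1: p=0.1581, T=0.588, ωT=1.840734, cosh=3.229931, sinh=3.071230; start (x,ẋ)=(0.081000, 0.439600) → end (x,ẋ)=(0.340349, 0.678601)
phase 2: p=0.3883, T=0.514, ωT=1.609077, cosh=2.599134, sinh=2.399062; start (x,ẋ)=(0.340349, 0.678601) → end (x,ẋ)=(0.783716, 1.403653)
phase 3: p=0.6835, T=0.379, ωT=1.186460, cosh=1.790382, sinh=1.485082; start (x,ẋ)=(0.783716, 1.403653) → end (x,ẋ)=(1.528806, 2.978985)
phase 4: p=1.1457, T=0.250, ωT=0.782625, cosh=1.322205, sinh=0.865001; start (x,ẋ)=(1.528806, 2.978985) → end (x,ẋ)=(2.475380, 4.976237)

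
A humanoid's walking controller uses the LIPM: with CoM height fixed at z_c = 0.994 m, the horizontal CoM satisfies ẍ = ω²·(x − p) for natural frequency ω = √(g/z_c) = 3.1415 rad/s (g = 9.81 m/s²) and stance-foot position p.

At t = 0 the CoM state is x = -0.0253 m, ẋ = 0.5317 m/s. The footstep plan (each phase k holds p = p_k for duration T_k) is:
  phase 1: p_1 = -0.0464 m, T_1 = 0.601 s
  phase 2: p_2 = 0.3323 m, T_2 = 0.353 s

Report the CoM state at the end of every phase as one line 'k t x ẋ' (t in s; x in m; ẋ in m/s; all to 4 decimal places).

1 0.6010 0.5712 2.0105
2 0.9540 1.5981 4.3922

phase 1: p=-0.0464, T=0.601, ωT=1.888042, cosh=3.378893, sinh=3.227525; start (x,ẋ)=(-0.025300, 0.531700) → end (x,ẋ)=(0.571154, 2.010496)
phase 2: p=0.3323, T=0.353, ωT=1.108950, cosh=1.680539, sinh=1.350634; start (x,ẋ)=(0.571154, 2.010496) → end (x,ẋ)=(1.598082, 4.392179)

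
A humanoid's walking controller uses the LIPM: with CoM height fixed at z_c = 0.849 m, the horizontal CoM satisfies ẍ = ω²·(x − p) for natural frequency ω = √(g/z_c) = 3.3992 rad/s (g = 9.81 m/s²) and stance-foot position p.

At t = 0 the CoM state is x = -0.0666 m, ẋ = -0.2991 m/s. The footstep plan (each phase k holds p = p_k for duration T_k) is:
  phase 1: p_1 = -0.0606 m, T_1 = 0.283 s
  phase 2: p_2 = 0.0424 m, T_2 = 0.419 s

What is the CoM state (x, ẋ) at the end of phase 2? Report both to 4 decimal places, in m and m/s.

phase 1: p=-0.0606, T=0.283, ωT=0.961974, cosh=1.499497, sinh=1.117359; start (x,ẋ)=(-0.066600, -0.299100) → end (x,ẋ)=(-0.167915, -0.471288)
phase 2: p=0.0424, T=0.419, ωT=1.424265, cosh=2.197744, sinh=1.957058; start (x,ẋ)=(-0.167915, -0.471288) → end (x,ẋ)=(-0.691158, -2.434876)

x = -0.6912, ẋ = -2.4349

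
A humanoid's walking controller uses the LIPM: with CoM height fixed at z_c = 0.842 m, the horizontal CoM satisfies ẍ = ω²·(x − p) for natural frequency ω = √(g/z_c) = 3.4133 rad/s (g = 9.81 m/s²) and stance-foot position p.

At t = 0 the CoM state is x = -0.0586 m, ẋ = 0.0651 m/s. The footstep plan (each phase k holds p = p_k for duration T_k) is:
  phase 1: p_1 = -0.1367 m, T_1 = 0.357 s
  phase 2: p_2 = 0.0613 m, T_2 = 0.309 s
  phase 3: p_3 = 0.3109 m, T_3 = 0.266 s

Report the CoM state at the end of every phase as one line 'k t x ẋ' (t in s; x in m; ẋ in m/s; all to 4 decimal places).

phase 1: p=-0.1367, T=0.357, ωT=1.218548, cosh=1.838966, sinh=1.543307; start (x,ẋ)=(-0.058600, 0.065100) → end (x,ẋ)=(0.036358, 0.531130)
phase 2: p=0.0613, T=0.309, ωT=1.054710, cosh=1.609718, sinh=1.261424; start (x,ẋ)=(0.036358, 0.531130) → end (x,ẋ)=(0.217435, 0.747577)
phase 3: p=0.3109, T=0.266, ωT=0.907938, cosh=1.441280, sinh=1.037925; start (x,ẋ)=(0.217435, 0.747577) → end (x,ẋ)=(0.403516, 0.746346)

1 0.3570 0.0364 0.5311
2 0.6660 0.2174 0.7476
3 0.9320 0.4035 0.7463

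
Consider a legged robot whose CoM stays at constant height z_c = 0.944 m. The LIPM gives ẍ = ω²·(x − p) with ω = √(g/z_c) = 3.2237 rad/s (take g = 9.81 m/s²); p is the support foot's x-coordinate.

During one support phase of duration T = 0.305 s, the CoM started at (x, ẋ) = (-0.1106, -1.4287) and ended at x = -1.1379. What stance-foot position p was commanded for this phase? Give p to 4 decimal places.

ωT = 3.2237·0.305 = 0.983228; cosh(ωT) = 1.523587, sinh(ωT) = 1.149485
x(T) = p + (x₀−p)·cosh(ωT) + (ẋ₀/ω)·sinh(ωT) ⇒ p·(1 − cosh) = x(T) − x₀·cosh − (ẋ₀/ω)·sinh
numerator   = -1.1379 − (-0.1106)·1.523587 − (-1.4287/3.2237)·1.149485 = -0.459955
denominator = 1 − 1.523587 = -0.523587
p = -0.459955 / -0.523587 = 0.8785

p = 0.8785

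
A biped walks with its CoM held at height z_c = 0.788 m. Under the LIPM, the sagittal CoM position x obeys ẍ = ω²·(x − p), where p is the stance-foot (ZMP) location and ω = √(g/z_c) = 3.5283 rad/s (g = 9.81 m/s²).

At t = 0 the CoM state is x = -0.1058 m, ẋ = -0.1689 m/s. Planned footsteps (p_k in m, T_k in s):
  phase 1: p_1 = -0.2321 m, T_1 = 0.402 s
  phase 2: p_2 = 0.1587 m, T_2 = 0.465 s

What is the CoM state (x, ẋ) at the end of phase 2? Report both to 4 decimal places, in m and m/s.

phase 1: p=-0.2321, T=0.402, ωT=1.418377, cosh=2.186258, sinh=1.944151; start (x,ẋ)=(-0.105800, -0.168900) → end (x,ẋ)=(-0.049042, 0.497102)
phase 2: p=0.1587, T=0.465, ωT=1.640660, cosh=2.676211, sinh=2.482359; start (x,ẋ)=(-0.049042, 0.497102) → end (x,ẋ)=(-0.047523, -0.489162)

x = -0.0475, ẋ = -0.4892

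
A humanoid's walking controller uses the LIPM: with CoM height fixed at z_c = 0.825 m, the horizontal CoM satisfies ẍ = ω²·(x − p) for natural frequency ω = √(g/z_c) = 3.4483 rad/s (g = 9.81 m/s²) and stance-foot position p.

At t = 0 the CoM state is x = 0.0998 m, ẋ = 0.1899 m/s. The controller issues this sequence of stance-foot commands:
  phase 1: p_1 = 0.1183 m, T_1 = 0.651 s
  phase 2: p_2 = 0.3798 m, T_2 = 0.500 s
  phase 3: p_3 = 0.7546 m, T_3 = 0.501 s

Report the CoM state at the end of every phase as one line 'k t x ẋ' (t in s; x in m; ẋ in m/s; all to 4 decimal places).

1 0.6510 0.2870 0.6086
2 1.1510 0.5904 0.8919
3 1.6520 0.9829 1.0464

phase 1: p=0.1183, T=0.651, ωT=2.244843, cosh=4.772440, sinh=4.666496; start (x,ẋ)=(0.099800, 0.189900) → end (x,ẋ)=(0.286997, 0.608594)
phase 2: p=0.3798, T=0.500, ωT=1.724150, cosh=2.893038, sinh=2.714714; start (x,ẋ)=(0.286997, 0.608594) → end (x,ẋ)=(0.590439, 0.891940)
phase 3: p=0.7546, T=0.501, ωT=1.727598, cosh=2.902417, sinh=2.724706; start (x,ẋ)=(0.590439, 0.891940) → end (x,ẋ)=(0.982911, 1.046391)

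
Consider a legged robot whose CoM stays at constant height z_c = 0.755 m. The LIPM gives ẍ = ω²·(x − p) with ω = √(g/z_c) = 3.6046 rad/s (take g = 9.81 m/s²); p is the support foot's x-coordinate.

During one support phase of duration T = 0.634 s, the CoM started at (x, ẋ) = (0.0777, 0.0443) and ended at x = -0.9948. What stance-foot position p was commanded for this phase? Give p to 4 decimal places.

p = 0.3632

ωT = 3.6046·0.634 = 2.285316; cosh(ωT) = 4.965269, sinh(ωT) = 4.863527
x(T) = p + (x₀−p)·cosh(ωT) + (ẋ₀/ω)·sinh(ωT) ⇒ p·(1 − cosh) = x(T) − x₀·cosh − (ẋ₀/ω)·sinh
numerator   = -0.9948 − (0.0777)·4.965269 − (0.0443/3.6046)·4.863527 = -1.440373
denominator = 1 − 4.965269 = -3.965269
p = -1.440373 / -3.965269 = 0.3632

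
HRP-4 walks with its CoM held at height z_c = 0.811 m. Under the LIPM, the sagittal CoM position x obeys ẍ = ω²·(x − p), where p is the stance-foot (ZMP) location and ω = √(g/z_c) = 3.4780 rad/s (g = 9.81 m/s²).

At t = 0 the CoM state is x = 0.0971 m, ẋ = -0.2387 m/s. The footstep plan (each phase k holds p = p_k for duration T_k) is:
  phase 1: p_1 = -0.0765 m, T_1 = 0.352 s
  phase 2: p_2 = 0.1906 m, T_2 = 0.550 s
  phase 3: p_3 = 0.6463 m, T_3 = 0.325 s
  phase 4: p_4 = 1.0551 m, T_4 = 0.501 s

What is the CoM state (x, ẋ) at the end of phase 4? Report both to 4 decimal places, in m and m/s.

x = 1.1966, ẋ = 0.8363

phase 1: p=-0.0765, T=0.352, ωT=1.224256, cosh=1.847805, sinh=1.553829; start (x,ẋ)=(0.097100, -0.238700) → end (x,ẋ)=(0.137638, 0.497101)
phase 2: p=0.1906, T=0.550, ωT=1.912900, cosh=3.460176, sinh=3.312525; start (x,ẋ)=(0.137638, 0.497101) → end (x,ẋ)=(0.480791, 1.109879)
phase 3: p=0.6463, T=0.325, ωT=1.130350, cosh=1.709830, sinh=1.386910; start (x,ẋ)=(0.480791, 1.109879) → end (x,ẋ)=(0.805890, 1.099341)
phase 4: p=1.0551, T=0.501, ωT=1.742478, cosh=2.943282, sinh=2.768196; start (x,ẋ)=(0.805890, 1.099341) → end (x,ẋ)=(1.196587, 0.836327)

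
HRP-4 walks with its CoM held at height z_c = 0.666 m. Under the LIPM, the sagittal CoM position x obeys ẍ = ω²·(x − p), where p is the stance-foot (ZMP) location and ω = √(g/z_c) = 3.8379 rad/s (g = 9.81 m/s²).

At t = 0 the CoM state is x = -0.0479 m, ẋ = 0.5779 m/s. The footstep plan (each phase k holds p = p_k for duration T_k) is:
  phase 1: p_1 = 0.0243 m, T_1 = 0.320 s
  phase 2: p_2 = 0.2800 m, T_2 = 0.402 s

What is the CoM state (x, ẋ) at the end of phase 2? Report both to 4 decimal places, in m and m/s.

x = 0.2736, ẋ = 0.2389

phase 1: p=0.0243, T=0.320, ωT=1.228128, cosh=1.853836, sinh=1.560995; start (x,ẋ)=(-0.047900, 0.577900) → end (x,ẋ)=(0.125503, 0.638785)
phase 2: p=0.2800, T=0.402, ωT=1.542836, cosh=2.445805, sinh=2.232031; start (x,ẋ)=(0.125503, 0.638785) → end (x,ẋ)=(0.273634, 0.238878)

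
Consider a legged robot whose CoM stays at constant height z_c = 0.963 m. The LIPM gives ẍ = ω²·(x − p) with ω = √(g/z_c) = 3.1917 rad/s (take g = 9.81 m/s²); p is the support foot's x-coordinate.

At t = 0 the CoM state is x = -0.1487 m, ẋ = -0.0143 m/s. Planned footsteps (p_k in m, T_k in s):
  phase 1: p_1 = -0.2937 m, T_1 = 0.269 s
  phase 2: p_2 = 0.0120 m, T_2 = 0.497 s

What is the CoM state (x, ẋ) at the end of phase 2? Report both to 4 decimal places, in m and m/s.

x = 0.0505, ẋ = 0.2811

phase 1: p=-0.2937, T=0.269, ωT=0.858567, cosh=1.391773, sinh=0.968004; start (x,ẋ)=(-0.148700, -0.014300) → end (x,ẋ)=(-0.096230, 0.428087)
phase 2: p=0.0120, T=0.497, ωT=1.586275, cosh=2.545101, sinh=2.340415; start (x,ẋ)=(-0.096230, 0.428087) → end (x,ẋ)=(0.050452, 0.281057)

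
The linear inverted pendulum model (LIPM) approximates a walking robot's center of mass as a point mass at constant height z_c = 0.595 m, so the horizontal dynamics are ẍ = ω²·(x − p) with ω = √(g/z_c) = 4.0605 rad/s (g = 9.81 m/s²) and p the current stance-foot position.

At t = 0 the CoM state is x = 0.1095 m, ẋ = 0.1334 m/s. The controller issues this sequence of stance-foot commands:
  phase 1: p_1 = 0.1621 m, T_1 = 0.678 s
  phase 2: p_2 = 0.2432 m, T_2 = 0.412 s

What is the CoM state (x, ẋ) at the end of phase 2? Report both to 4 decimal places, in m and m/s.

x = -0.8063, ẋ = -4.1955

phase 1: p=0.1621, T=0.678, ωT=2.753019, cosh=7.876832, sinh=7.813097; start (x,ẋ)=(0.109500, 0.133400) → end (x,ẋ)=(0.004463, -0.617970)
phase 2: p=0.2432, T=0.412, ωT=1.672926, cosh=2.757716, sinh=2.570018; start (x,ẋ)=(0.004463, -0.617970) → end (x,ẋ)=(-0.806301, -4.195538)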